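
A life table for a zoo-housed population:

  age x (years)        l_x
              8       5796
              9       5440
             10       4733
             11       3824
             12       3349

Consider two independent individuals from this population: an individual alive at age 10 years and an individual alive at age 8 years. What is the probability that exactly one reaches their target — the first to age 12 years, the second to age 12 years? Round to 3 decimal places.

p₁ = l_12/l_10 = 3349/4733 = 0.707585; p₂ = l_12/l_8 = 3349/5796 = 0.577812.
P(exactly one) = p₁(1−p₂) + (1−p₁)p₂ = 0.298734 + 0.168961 = 0.467695.

0.468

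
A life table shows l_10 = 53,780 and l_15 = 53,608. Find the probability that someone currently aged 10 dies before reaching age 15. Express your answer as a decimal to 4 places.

0.0032

P(die before 15 | alive at 10) = 1 − l_15/l_10 = 1 − 53,608/53,780 = (172)/53,780 = 0.003198.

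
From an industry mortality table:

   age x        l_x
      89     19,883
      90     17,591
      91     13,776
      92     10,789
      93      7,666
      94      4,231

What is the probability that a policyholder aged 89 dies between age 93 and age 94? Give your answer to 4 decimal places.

This is the probability of reaching 93 but not 94, conditional on being alive at 89: (l_93 − l_94) / l_89.
= (7,666 − 4,231) / 19,883 = 3,435 / 19,883 = 0.172761.

0.1728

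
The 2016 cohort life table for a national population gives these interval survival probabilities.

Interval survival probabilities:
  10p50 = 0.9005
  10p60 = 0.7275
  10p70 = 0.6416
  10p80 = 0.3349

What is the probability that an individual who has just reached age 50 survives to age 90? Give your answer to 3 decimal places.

40p50 = 0.9005 × 0.7275 × 0.6416 × 0.3349.
= 0.140765.

0.141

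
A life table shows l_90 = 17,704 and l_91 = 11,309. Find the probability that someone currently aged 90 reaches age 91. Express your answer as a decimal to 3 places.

0.639

We want 1p90 = l_91/l_90.
The conditional survival probability is l_91/l_90 = 11,309/17,704 = 0.638782.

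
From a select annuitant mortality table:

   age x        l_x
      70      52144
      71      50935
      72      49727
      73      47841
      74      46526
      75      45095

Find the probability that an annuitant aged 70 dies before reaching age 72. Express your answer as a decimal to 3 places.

P(die before 72 | alive at 70) = 1 − l_72/l_70 = 1 − 49727/52144 = (2417)/52144 = 0.046352.

0.046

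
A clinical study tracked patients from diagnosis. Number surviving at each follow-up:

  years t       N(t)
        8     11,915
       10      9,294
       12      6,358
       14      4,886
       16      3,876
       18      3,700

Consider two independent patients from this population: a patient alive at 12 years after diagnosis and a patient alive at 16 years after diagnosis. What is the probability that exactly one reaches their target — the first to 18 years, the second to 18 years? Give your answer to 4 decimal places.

p₁ = N(18)/N(12) = 3,700/6,358 = 0.581944; p₂ = N(18)/N(16) = 3,700/3,876 = 0.954592.
P(exactly one) = p₁(1−p₂) + (1−p₁)p₂ = 0.026425 + 0.399073 = 0.425498.

0.4255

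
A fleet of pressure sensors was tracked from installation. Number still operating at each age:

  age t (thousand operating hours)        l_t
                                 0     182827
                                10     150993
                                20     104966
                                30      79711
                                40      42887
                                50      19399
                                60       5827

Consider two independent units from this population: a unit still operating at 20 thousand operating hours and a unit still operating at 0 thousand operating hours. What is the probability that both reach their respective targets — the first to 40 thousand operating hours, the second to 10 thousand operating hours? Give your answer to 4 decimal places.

p₁ = l_40/l_20 = 42887/104966 = 0.408580; p₂ = l_10/l_0 = 150993/182827 = 0.825879.
P(both) = p₁ × p₂ = 0.408580 × 0.825879 = 0.337438.

0.3374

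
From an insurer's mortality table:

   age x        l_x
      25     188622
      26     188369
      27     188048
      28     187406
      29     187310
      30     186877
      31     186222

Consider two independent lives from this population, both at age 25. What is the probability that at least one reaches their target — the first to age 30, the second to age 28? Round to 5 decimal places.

p₁ = l_30/l_25 = 186877/188622 = 0.990749; p₂ = l_28/l_25 = 187406/188622 = 0.993553.
P(at least one) = 1 − (1−p₁)(1−p₂) = 1 − 0.009251 × 0.006447 = 0.999940.

0.99994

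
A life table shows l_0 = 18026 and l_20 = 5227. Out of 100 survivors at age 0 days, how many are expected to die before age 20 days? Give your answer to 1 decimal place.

The relevant probability is 1 − 5227/18026 = 0.710030.
Expected number = 100 × 0.710030 = 71.0.

71.0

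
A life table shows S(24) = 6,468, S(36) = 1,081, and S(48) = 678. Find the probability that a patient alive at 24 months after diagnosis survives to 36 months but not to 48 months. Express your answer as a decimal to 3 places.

This is the probability of reaching 36 but not 48, conditional on being alive at 24: (S(36) − S(48)) / S(24).
= (1,081 − 678) / 6,468 = 403 / 6,468 = 0.062307.

0.062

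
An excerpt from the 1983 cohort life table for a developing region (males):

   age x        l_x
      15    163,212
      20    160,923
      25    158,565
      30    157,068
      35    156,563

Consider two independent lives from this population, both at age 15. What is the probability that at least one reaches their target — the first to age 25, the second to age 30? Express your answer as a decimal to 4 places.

p₁ = l_25/l_15 = 158,565/163,212 = 0.971528; p₂ = l_30/l_15 = 157,068/163,212 = 0.962356.
P(at least one) = 1 − (1−p₁)(1−p₂) = 1 − 0.028472 × 0.037644 = 0.998928.

0.9989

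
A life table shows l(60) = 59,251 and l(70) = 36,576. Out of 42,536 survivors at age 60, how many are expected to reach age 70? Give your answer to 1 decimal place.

The relevant probability is 36,576/59,251 = 0.617306.
Expected number = 42,536 × 0.617306 = 26257.7.

26257.7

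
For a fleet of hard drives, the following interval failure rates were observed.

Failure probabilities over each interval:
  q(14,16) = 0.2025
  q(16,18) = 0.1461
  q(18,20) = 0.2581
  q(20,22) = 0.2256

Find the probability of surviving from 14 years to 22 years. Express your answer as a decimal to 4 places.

0.3912

Survival from 14 to 22 is the product of surviving each interval: (1 − 0.2025) × (1 − 0.1461) × (1 − 0.2581) × (1 − 0.2256).
= 0.7975 × 0.8539 × 0.7419 × 0.7744 = 0.391245.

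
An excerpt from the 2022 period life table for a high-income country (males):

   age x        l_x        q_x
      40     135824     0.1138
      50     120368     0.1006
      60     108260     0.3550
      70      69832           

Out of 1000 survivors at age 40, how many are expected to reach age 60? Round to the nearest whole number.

797

The relevant probability is 108260/135824 = 0.797061.
Expected number = 1000 × 0.797061 = 797.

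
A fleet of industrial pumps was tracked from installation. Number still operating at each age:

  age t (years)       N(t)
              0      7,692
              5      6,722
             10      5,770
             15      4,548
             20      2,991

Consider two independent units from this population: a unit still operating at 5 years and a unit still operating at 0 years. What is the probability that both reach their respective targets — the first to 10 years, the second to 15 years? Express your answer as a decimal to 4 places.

p₁ = N(10)/N(5) = 5,770/6,722 = 0.858375; p₂ = N(15)/N(0) = 4,548/7,692 = 0.591264.
P(both) = p₁ × p₂ = 0.858375 × 0.591264 = 0.507526.

0.5075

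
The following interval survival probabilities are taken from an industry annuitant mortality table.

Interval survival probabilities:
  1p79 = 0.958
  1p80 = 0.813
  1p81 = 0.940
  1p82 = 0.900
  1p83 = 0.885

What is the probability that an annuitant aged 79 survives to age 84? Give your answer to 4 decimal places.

The overall survival probability is 0.958 × 0.813 × 0.940 × 0.900 × 0.885.
= 0.583136.

0.5831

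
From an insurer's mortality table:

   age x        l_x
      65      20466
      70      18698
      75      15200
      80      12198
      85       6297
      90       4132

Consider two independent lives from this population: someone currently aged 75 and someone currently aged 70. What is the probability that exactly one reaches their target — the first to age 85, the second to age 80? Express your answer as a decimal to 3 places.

0.526

p₁ = l_85/l_75 = 6297/15200 = 0.414276; p₂ = l_80/l_70 = 12198/18698 = 0.652369.
P(exactly one) = p₁(1−p₂) + (1−p₁)p₂ = 0.144015 + 0.382108 = 0.526123.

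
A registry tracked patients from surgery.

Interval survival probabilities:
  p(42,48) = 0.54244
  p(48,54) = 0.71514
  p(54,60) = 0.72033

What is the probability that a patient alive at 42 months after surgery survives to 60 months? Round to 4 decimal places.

P(survive 42→60) = 0.54244 × 0.71514 × 0.72033.
= 0.279431.

0.2794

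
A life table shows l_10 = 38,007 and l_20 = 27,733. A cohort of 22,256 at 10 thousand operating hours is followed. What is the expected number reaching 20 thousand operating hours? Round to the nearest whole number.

The relevant probability is 27,733/38,007 = 0.729681.
Expected number = 22,256 × 0.729681 = 16240.

16240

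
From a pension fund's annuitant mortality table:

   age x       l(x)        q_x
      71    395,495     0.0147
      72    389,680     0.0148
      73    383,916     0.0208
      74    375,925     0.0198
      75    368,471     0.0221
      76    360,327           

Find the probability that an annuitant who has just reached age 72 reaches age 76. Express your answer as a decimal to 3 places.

The conditional survival probability is l(76)/l(72) = 360,327/389,680 = 0.924674.

0.925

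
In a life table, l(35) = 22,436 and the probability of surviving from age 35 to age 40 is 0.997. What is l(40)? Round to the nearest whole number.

22369

l(40) = l(35) × p = 22,436 × 0.997 = 22369.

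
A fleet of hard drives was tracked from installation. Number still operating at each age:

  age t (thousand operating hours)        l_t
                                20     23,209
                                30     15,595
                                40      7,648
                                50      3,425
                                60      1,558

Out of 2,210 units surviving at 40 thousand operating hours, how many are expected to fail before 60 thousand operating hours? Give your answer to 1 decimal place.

The relevant probability is 1 − 1,558/7,648 = 0.796287.
Expected number = 2,210 × 0.796287 = 1759.8.

1759.8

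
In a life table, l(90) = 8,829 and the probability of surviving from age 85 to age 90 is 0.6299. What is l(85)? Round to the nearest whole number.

14017

l(85) = l(90) / p = 8,829 / 0.6299 = 14017.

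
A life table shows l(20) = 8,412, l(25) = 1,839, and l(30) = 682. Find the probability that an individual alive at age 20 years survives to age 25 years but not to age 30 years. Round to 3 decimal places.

0.138

This is the probability of reaching 25 but not 30, conditional on being alive at 20: (l(25) − l(30)) / l(20).
= (1,839 − 682) / 8,412 = 1,157 / 8,412 = 0.137542.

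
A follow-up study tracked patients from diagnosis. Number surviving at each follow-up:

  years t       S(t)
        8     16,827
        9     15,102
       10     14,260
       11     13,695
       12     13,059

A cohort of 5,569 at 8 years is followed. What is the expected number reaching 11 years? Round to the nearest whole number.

The relevant probability is 13,695/16,827 = 0.813871.
Expected number = 5,569 × 0.813871 = 4532.

4532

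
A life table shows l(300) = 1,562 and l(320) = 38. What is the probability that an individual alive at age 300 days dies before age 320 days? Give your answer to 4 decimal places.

0.9757

P(die before 320 | alive at 300) = 1 − l(320)/l(300) = 1 − 38/1,562 = (1,524)/1,562 = 0.975672.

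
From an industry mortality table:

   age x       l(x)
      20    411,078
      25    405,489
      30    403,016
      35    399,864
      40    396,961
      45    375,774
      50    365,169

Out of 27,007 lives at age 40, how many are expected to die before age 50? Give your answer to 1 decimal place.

The relevant probability is 1 − 365,169/396,961 = 0.080088.
Expected number = 27,007 × 0.080088 = 2162.9.

2162.9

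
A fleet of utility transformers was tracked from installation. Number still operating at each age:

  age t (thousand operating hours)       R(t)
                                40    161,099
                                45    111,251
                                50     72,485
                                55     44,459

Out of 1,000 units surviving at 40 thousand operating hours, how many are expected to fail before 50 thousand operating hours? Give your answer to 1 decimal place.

The relevant probability is 1 − 72,485/161,099 = 0.550059.
Expected number = 1,000 × 0.550059 = 550.1.

550.1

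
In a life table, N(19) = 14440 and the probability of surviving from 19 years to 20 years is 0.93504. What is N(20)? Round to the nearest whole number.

N(20) = N(19) × p = 14440 × 0.93504 = 13502.

13502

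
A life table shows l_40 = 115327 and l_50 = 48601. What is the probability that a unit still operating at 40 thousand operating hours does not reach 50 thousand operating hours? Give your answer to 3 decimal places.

P(fail before 50 | operational at 40) = 1 − l_50/l_40 = 1 − 48601/115327 = (66726)/115327 = 0.578581.

0.579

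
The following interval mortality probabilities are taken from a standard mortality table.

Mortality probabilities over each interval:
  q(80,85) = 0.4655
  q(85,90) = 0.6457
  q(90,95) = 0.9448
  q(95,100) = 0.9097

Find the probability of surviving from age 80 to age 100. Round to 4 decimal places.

0.0009

Survival from 80 to 100 is the product of surviving each interval: (1 − 0.4655) × (1 − 0.6457) × (1 − 0.9448) × (1 − 0.9097).
= 0.5345 × 0.3543 × 0.0552 × 0.0903 = 0.000944.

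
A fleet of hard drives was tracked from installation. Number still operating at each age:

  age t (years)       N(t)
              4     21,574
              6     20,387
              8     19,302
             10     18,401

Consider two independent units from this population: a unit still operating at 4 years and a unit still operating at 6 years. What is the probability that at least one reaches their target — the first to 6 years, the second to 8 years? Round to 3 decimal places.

0.997

p₁ = N(6)/N(4) = 20,387/21,574 = 0.944980; p₂ = N(8)/N(6) = 19,302/20,387 = 0.946780.
P(at least one) = 1 − (1−p₁)(1−p₂) = 1 − 0.055020 × 0.053220 = 0.997072.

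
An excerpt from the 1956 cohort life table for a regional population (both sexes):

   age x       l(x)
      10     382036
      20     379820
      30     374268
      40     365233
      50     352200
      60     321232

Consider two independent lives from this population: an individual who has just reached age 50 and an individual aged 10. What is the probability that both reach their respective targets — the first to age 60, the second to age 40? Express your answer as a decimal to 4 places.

0.8720

p₁ = l(60)/l(50) = 321232/352200 = 0.912073; p₂ = l(40)/l(10) = 365233/382036 = 0.956017.
P(both) = p₁ × p₂ = 0.912073 × 0.956017 = 0.871957.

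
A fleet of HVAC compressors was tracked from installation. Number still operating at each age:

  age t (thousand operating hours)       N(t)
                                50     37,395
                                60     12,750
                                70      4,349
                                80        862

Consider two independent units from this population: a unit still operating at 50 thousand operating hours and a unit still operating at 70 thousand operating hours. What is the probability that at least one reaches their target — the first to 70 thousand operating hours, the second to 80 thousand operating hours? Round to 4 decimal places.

0.2915

p₁ = N(70)/N(50) = 4,349/37,395 = 0.116299; p₂ = N(80)/N(70) = 862/4,349 = 0.198206.
P(at least one) = 1 − (1−p₁)(1−p₂) = 1 − 0.883701 × 0.801794 = 0.291454.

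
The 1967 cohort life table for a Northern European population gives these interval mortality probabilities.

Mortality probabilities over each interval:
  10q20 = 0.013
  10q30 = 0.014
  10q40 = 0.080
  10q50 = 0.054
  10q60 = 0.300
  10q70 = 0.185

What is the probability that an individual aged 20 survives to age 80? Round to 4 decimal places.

0.4832

Chaining the interval survival probabilities: (1 − 0.013) × (1 − 0.014) × (1 − 0.080) × (1 − 0.054) × (1 − 0.300) × (1 − 0.185).
= 0.987 × 0.986 × 0.920 × 0.946 × 0.700 × 0.815 = 0.483202.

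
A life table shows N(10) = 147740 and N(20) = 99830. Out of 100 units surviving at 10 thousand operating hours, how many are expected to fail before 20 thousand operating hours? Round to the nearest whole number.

The relevant probability is 1 − 99830/147740 = 0.324286.
Expected number = 100 × 0.324286 = 32.

32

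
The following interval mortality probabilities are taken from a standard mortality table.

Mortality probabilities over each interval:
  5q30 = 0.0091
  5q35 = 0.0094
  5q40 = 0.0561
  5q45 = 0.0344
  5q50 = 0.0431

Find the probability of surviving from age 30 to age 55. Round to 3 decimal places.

The overall survival probability is (1 − 0.0091) × (1 − 0.0094) × (1 − 0.0561) × (1 − 0.0344) × (1 − 0.0431).
= 0.9909 × 0.9906 × 0.9439 × 0.9656 × 0.9569 = 0.856087.

0.856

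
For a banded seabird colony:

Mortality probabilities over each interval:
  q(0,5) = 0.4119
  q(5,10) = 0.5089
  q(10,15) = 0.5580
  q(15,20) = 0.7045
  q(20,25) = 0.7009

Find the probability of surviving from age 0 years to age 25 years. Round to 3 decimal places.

0.011

Survival from 0 to 25 is the product of surviving each interval: (1 − 0.4119) × (1 − 0.5089) × (1 − 0.5580) × (1 − 0.7045) × (1 − 0.7009).
= 0.5881 × 0.4911 × 0.4420 × 0.2955 × 0.2991 = 0.011283.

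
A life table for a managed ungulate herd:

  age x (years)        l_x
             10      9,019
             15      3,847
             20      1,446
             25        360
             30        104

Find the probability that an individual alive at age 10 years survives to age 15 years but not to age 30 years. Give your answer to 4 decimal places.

0.4150

This is the probability of reaching 15 but not 30, conditional on being alive at 10: (l_15 − l_30) / l_10.
= (3,847 − 104) / 9,019 = 3,743 / 9,019 = 0.415013.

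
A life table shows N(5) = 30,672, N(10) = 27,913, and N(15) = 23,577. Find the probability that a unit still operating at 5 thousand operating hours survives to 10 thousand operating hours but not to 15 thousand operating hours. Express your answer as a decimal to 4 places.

This is the probability of reaching 10 but not 15, conditional on being operational at 5: (N(10) − N(15)) / N(5).
= (27,913 − 23,577) / 30,672 = 4,336 / 30,672 = 0.141367.

0.1414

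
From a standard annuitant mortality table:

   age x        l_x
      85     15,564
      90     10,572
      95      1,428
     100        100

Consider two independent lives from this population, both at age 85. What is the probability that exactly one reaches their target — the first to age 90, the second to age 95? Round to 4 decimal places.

p₁ = l_90/l_85 = 10,572/15,564 = 0.679260; p₂ = l_95/l_85 = 1,428/15,564 = 0.091750.
P(exactly one) = p₁(1−p₂) + (1−p₁)p₂ = 0.616938 + 0.029428 = 0.646366.

0.6464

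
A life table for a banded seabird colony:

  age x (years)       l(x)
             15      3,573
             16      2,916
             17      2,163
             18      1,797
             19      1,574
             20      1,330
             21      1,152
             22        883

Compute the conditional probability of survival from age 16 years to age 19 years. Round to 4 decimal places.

0.5398

The conditional survival probability is l(19)/l(16) = 1,574/2,916 = 0.539781.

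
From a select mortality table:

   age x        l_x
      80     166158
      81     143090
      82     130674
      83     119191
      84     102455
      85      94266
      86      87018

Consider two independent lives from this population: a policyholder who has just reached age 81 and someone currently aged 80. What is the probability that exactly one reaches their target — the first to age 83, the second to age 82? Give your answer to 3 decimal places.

0.309

p₁ = l_83/l_81 = 119191/143090 = 0.832979; p₂ = l_82/l_80 = 130674/166158 = 0.786444.
P(exactly one) = p₁(1−p₂) + (1−p₁)p₂ = 0.177888 + 0.131353 = 0.309240.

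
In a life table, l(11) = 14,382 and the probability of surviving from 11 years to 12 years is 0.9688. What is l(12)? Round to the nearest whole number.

l(12) = l(11) × p = 14,382 × 0.9688 = 13933.

13933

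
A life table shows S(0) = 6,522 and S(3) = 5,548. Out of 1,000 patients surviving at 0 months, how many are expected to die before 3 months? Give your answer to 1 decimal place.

149.3

The relevant probability is 1 − 5,548/6,522 = 0.149341.
Expected number = 1,000 × 0.149341 = 149.3.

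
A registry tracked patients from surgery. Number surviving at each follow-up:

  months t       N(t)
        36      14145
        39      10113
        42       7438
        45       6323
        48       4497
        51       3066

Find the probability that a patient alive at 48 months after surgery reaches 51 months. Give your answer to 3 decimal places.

0.682

The conditional survival probability is N(51)/N(48) = 3066/4497 = 0.681788.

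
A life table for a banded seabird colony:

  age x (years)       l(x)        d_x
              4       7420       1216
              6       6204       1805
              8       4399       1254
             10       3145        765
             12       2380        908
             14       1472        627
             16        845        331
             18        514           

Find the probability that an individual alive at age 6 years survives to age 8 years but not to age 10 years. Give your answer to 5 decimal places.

This is the probability of reaching 8 but not 10, conditional on being alive at 6: (l(8) − l(10)) / l(6).
= (4399 − 3145) / 6204 = 1254 / 6204 = 0.202128.

0.20213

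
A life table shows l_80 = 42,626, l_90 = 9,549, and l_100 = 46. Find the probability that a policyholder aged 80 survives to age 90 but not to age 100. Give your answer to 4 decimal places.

We want 10|10q80 = (l_90 − l_100)/l_80.
This is the probability of reaching 90 but not 100, conditional on being alive at 80: (l_90 − l_100) / l_80.
= (9,549 − 46) / 42,626 = 9,503 / 42,626 = 0.222939.

0.2229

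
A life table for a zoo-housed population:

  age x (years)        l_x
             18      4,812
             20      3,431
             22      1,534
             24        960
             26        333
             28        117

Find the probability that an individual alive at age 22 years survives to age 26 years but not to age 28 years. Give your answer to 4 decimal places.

0.1408

This is the probability of reaching 26 but not 28, conditional on being alive at 22: (l_26 − l_28) / l_22.
= (333 − 117) / 1,534 = 216 / 1,534 = 0.140808.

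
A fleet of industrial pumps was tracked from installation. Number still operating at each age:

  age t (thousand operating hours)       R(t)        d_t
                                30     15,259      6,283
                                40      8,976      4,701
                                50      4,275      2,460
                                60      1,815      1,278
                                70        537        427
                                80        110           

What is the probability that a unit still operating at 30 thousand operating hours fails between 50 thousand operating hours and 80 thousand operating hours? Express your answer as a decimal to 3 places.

0.273

This is the probability of reaching 50 but not 80, conditional on being operational at 30: (R(50) − R(80)) / R(30).
= (4,275 − 110) / 15,259 = 4,165 / 15,259 = 0.272954.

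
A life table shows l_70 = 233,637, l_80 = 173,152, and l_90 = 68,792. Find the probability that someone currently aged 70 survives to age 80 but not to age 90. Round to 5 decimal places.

This is the probability of reaching 80 but not 90, conditional on being alive at 70: (l_80 − l_90) / l_70.
= (173,152 − 68,792) / 233,637 = 104,360 / 233,637 = 0.446676.

0.44668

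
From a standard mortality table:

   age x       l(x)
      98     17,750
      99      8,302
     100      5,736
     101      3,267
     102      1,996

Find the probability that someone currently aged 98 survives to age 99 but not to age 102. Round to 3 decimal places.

0.355

This is the probability of reaching 99 but not 102, conditional on being alive at 98: (l(99) − l(102)) / l(98).
= (8,302 − 1,996) / 17,750 = 6,306 / 17,750 = 0.355268.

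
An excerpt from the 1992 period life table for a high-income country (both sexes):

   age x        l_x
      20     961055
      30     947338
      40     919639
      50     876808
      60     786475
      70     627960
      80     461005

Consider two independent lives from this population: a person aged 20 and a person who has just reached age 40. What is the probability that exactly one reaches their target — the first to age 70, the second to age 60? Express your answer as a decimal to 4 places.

0.3910

p₁ = l_70/l_20 = 627960/961055 = 0.653407; p₂ = l_60/l_40 = 786475/919639 = 0.855200.
P(exactly one) = p₁(1−p₂) + (1−p₁)p₂ = 0.094613 + 0.296406 = 0.391020.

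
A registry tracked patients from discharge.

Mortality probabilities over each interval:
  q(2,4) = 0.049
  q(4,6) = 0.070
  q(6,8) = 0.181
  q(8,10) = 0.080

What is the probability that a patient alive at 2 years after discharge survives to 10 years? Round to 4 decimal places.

Survival from 2 to 10 is the product of surviving each interval: (1 − 0.049) × (1 − 0.070) × (1 − 0.181) × (1 − 0.080).
= 0.951 × 0.930 × 0.819 × 0.920 = 0.666400.

0.6664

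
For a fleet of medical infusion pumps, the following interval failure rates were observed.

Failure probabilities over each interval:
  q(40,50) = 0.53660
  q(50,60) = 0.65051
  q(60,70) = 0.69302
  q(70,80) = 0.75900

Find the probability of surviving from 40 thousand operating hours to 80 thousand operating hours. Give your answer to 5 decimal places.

0.01198

Survival from 40 to 80 is the product of surviving each interval: (1 − 0.53660) × (1 − 0.65051) × (1 − 0.69302) × (1 − 0.75900).
= 0.46340 × 0.34949 × 0.30698 × 0.24100 = 0.011982.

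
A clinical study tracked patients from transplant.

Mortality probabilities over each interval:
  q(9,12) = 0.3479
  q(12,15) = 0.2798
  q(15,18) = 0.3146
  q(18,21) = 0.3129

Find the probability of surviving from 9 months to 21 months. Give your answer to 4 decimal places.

Survival from 9 to 21 is the product of surviving each interval: (1 − 0.3479) × (1 − 0.2798) × (1 − 0.3146) × (1 − 0.3129).
= 0.6521 × 0.7202 × 0.6854 × 0.6871 = 0.221173.

0.2212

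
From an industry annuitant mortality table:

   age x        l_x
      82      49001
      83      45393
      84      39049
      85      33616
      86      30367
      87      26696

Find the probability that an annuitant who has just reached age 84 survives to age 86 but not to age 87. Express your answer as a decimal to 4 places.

0.0940

We want 2|1q84 = (l_86 − l_87)/l_84.
This is the probability of reaching 86 but not 87, conditional on being alive at 84: (l_86 − l_87) / l_84.
= (30367 − 26696) / 39049 = 3671 / 39049 = 0.094010.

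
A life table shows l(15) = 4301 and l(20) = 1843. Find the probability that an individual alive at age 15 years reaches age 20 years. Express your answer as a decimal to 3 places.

0.429

The conditional survival probability is l(20)/l(15) = 1843/4301 = 0.428505.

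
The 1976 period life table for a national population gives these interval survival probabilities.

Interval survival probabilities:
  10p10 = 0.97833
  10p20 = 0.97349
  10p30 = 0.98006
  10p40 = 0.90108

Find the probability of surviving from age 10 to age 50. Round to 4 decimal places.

Chaining the interval survival probabilities: 0.97833 × 0.97349 × 0.98006 × 0.90108.
= 0.841071.

0.8411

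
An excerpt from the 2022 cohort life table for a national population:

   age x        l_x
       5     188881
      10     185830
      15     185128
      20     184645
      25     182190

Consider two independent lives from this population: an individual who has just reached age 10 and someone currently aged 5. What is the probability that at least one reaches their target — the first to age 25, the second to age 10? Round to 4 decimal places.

p₁ = l_25/l_10 = 182190/185830 = 0.980412; p₂ = l_10/l_5 = 185830/188881 = 0.983847.
P(at least one) = 1 − (1−p₁)(1−p₂) = 1 − 0.019588 × 0.016153 = 0.999684.

0.9997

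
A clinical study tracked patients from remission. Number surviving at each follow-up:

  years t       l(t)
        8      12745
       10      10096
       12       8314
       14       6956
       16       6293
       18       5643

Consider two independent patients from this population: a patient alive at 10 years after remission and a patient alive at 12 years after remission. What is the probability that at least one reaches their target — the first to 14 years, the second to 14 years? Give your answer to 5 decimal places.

0.94920

p₁ = l(14)/l(10) = 6956/10096 = 0.688986; p₂ = l(14)/l(12) = 6956/8314 = 0.836661.
P(at least one) = 1 − (1−p₁)(1−p₂) = 1 − 0.311014 × 0.163339 = 0.949199.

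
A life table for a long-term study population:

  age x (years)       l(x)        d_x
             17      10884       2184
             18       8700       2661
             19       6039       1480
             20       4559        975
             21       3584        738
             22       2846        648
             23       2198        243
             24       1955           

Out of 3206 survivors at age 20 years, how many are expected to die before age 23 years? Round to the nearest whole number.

The relevant probability is 1 − 2198/4559 = 0.517877.
Expected number = 3206 × 0.517877 = 1660.

1660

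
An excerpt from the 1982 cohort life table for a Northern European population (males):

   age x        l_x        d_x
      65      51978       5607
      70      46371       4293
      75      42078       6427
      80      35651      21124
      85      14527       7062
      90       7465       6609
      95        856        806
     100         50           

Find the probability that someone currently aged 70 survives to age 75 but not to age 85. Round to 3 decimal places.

We want 5|10q70 = (l_75 − l_85)/l_70.
This is the probability of reaching 75 but not 85, conditional on being alive at 70: (l_75 − l_85) / l_70.
= (42078 − 14527) / 46371 = 27551 / 46371 = 0.594143.

0.594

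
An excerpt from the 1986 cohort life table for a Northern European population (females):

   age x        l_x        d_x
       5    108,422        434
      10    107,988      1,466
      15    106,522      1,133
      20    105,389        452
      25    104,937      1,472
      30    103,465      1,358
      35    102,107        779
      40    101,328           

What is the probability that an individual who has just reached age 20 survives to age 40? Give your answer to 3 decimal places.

0.961

We want 20p20 = l_40/l_20.
The conditional survival probability is l_40/l_20 = 101,328/105,389 = 0.961467.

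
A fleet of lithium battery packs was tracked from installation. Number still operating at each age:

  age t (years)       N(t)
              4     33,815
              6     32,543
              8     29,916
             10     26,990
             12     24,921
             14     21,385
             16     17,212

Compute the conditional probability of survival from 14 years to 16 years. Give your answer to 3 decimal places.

0.805

The conditional survival probability is N(16)/N(14) = 17,212/21,385 = 0.804863.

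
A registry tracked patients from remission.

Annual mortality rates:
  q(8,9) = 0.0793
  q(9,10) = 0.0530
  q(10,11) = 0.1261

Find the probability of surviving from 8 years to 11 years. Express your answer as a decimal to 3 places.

Survival from 8 to 11 is the product of surviving each interval: (1 − 0.0793) × (1 − 0.0530) × (1 − 0.1261).
= 0.9207 × 0.9470 × 0.8739 = 0.761956.

0.762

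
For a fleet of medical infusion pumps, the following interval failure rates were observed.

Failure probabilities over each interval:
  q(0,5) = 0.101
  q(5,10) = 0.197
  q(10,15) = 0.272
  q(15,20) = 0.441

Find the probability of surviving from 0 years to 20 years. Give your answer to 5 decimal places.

Chaining the interval survival probabilities: (1 − 0.101) × (1 − 0.197) × (1 − 0.272) × (1 − 0.441).
= 0.899 × 0.803 × 0.728 × 0.559 = 0.293777.

0.29378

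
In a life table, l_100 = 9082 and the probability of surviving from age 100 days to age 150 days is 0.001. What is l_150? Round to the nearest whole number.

9

l_150 = l_100 × p = 9082 × 0.001 = 9.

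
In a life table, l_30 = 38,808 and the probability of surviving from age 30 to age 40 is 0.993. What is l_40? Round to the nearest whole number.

38536

l_40 = l_30 × p = 38,808 × 0.993 = 38536.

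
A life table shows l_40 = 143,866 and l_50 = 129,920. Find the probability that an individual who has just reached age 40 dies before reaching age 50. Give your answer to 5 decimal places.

P(die before 50 | alive at 40) = 1 − l_50/l_40 = 1 − 129,920/143,866 = (13,946)/143,866 = 0.096937.

0.09694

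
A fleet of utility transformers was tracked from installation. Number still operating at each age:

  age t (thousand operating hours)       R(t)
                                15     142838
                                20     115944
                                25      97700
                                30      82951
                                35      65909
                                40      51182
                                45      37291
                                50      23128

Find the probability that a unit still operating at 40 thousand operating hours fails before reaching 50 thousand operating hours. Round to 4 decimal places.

P(fail before 50 | operational at 40) = 1 − R(50)/R(40) = 1 − 23128/51182 = (28054)/51182 = 0.548122.

0.5481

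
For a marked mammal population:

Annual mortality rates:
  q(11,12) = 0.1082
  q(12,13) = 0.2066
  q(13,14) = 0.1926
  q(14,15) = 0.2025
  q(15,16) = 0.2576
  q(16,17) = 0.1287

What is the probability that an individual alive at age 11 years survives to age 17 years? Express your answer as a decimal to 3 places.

The overall survival probability is (1 − 0.1082) × (1 − 0.2066) × (1 − 0.1926) × (1 − 0.2025) × (1 − 0.2576) × (1 − 0.1287).
= 0.8918 × 0.7934 × 0.8074 × 0.7975 × 0.7424 × 0.8713 = 0.294703.

0.295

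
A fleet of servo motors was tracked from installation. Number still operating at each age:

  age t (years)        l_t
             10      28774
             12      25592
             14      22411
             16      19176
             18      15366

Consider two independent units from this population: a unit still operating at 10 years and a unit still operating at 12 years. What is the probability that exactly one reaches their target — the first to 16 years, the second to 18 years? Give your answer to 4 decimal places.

p₁ = l_16/l_10 = 19176/28774 = 0.666435; p₂ = l_18/l_12 = 15366/25592 = 0.600422.
P(exactly one) = p₁(1−p₂) + (1−p₁)p₂ = 0.266293 + 0.200280 = 0.466573.

0.4666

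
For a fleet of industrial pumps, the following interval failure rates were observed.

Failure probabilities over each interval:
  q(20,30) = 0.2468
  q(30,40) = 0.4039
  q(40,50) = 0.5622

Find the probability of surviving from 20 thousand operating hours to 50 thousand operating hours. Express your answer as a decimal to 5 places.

Survival from 20 to 50 is the product of surviving each interval: (1 − 0.2468) × (1 − 0.4039) × (1 − 0.5622).
= 0.7532 × 0.5961 × 0.4378 = 0.196565.

0.19656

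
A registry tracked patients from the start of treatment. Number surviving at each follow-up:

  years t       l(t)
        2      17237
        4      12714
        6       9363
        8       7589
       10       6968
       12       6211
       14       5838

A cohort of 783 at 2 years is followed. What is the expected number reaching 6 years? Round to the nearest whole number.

425

The relevant probability is 9363/17237 = 0.543192.
Expected number = 783 × 0.543192 = 425.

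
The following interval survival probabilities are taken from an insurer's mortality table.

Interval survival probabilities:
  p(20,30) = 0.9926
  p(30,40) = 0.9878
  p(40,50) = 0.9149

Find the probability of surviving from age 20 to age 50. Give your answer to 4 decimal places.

P(survive 20→50) = 0.9926 × 0.9878 × 0.9149.
= 0.897051.

0.8971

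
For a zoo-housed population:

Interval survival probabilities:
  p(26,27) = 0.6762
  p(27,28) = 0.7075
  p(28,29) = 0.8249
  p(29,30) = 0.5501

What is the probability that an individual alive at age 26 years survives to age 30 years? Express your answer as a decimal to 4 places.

0.2171

The overall survival probability is 0.6762 × 0.7075 × 0.8249 × 0.5501.
= 0.217092.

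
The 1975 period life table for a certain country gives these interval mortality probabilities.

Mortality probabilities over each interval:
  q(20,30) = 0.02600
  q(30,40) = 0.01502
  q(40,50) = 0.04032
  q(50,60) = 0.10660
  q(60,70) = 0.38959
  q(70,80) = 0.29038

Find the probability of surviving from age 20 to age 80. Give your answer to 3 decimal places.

P(survive 20→80) = (1 − 0.02600) × (1 − 0.01502) × (1 − 0.04032) × (1 − 0.10660) × (1 − 0.38959) × (1 − 0.29038).
= 0.97400 × 0.98498 × 0.95968 × 0.89340 × 0.61041 × 0.70962 = 0.356292.

0.356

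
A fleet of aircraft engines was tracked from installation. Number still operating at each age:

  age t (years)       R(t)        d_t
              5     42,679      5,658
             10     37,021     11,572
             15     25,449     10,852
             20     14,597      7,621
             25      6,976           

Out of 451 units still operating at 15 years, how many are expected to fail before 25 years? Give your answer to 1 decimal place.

327.4

The relevant probability is 1 − 6,976/25,449 = 0.725883.
Expected number = 451 × 0.725883 = 327.4.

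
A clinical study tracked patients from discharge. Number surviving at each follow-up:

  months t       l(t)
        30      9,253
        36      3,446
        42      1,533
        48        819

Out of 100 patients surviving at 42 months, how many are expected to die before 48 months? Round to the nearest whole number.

47

The relevant probability is 1 − 819/1,533 = 0.465753.
Expected number = 100 × 0.465753 = 47.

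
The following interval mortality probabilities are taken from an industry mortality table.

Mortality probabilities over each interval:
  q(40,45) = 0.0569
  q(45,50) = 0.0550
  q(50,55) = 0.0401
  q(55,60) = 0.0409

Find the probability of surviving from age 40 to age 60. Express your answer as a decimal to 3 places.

P(survive 40→60) = (1 − 0.0569) × (1 − 0.0550) × (1 − 0.0401) × (1 − 0.0409).
= 0.9431 × 0.9450 × 0.9599 × 0.9591 = 0.820502.

0.821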